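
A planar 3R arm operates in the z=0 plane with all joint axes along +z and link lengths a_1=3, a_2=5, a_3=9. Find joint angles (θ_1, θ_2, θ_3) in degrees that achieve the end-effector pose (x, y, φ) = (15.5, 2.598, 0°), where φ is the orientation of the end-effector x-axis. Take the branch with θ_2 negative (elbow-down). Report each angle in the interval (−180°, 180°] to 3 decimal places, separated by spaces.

wrist centre = target − a_3·(cos φ, sin φ) = (6.5000, 2.5980)
cos θ_2 = (48.9996−3²−5²)/(2·3·5) = 0.5000; θ_2 = -60.0009° (elbow-down)
β = atan2(2.5980,6.5000) = 21.7862°; ψ = atan2(-4.3302,5.4999) = -38.2138°
θ_1 = β − ψ = 60.0000°
θ_3 = φ − θ_1 − θ_2 = 0.0009° (wrapped to (-180°,180°])

60.000 -60.001 0.001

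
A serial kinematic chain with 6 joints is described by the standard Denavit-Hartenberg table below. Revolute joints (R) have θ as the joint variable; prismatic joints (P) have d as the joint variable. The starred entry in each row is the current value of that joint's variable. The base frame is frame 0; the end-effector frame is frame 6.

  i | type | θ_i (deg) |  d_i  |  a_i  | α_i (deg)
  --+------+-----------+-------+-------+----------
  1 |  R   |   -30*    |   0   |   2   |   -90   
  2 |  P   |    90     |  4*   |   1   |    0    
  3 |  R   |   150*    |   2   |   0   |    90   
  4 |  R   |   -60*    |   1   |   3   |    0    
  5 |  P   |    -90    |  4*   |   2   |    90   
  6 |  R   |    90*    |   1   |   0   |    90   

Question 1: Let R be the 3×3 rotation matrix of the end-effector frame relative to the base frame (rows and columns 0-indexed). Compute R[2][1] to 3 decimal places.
End-effector y-axis (col 1 of R) = (0.6495,0.6250,-0.4330)
R[2][1] = -0.4330

-0.433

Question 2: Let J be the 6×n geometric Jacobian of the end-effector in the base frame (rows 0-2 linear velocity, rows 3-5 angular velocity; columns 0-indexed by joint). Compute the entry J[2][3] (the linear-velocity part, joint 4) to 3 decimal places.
2.366

axis z_3 = (-0.7500,0.4330,-0.5000); lever o_n−o_3 = (-4.7990,-0.3840,-3.1340)
cross product → J_v[:, 3] = (-1.5490,0.0490,2.3660)
J_ω[:, 3] = z_3
entry J[2][3] = 2.3660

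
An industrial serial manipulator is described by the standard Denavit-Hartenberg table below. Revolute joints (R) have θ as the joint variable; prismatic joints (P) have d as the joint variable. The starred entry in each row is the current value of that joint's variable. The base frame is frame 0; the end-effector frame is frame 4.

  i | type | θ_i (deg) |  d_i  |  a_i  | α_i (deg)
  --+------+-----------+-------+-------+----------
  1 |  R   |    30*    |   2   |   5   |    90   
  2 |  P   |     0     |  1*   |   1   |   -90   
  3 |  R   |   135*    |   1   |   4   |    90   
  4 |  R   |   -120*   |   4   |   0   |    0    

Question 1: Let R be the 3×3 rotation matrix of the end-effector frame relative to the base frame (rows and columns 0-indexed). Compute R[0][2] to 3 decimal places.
End-effector z-axis (col 2 of R) = (0.2588,0.9659,0.0000)
R[0][2] = 0.2588

0.259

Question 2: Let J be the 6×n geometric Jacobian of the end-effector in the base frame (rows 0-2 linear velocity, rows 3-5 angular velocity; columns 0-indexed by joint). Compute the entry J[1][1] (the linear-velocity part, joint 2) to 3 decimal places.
prismatic axis z_1 = (0.5000,-0.8660,0.0000)
J_v[:, 1] = z_1; J_ω[:, 1] = (0,0,0)
entry J[1][1] = -0.8660

-0.866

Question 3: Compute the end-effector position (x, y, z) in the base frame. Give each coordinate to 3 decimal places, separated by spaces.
after link 1: o_1 = (4.3301, 2.5000, 2.0000)
after link 2: o_2 = (5.6962, 2.1340, 2.0000)
after link 3: o_3 = (1.8324, 3.1693, 3.0000)
after link 4: o_4 = (2.8677, 7.0330, 3.0000)

2.868 7.033 3.000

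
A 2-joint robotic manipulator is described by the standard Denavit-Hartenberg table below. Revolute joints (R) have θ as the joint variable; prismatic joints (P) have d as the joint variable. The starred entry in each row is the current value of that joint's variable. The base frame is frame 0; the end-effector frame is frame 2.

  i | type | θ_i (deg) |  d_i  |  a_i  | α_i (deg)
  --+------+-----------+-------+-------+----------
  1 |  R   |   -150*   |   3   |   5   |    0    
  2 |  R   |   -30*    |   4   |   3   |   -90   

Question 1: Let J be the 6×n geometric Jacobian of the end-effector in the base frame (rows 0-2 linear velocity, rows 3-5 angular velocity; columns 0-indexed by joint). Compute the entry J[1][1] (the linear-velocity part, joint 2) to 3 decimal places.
-3.000

axis z_1 = (0.0000,0.0000,1.0000); lever o_n−o_1 = (-3.0000,0.0000,4.0000)
cross product → J_v[:, 1] = (0.0000,-3.0000,0.0000)
J_ω[:, 1] = z_1
entry J[1][1] = -3.0000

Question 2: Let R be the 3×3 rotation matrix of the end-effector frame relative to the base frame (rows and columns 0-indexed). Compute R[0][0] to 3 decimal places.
-1.000

End-effector x-axis (col 0 of R) = (-1.0000,0.0000,0.0000)
R[0][0] = -1.0000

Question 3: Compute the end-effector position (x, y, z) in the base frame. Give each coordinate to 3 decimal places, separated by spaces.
after link 1: o_1 = (-4.3301, -2.5000, 3.0000)
after link 2: o_2 = (-7.3301, -2.5000, 7.0000)

-7.330 -2.500 7.000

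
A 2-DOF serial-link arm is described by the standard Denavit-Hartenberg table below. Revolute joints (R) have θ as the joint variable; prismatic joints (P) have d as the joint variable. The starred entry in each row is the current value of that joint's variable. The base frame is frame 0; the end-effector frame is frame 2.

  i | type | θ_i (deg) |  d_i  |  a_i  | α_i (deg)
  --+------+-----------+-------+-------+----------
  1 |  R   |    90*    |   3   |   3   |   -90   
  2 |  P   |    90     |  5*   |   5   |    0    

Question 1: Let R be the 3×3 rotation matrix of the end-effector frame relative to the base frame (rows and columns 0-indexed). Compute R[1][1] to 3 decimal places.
-1.000

End-effector y-axis (col 1 of R) = (-0.0000,-1.0000,-0.0000)
R[1][1] = -1.0000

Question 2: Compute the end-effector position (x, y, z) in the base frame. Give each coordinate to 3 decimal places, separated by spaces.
after link 1: o_1 = (0.0000, 3.0000, 3.0000)
after link 2: o_2 = (-5.0000, 3.0000, -2.0000)

-5.000 3.000 -2.000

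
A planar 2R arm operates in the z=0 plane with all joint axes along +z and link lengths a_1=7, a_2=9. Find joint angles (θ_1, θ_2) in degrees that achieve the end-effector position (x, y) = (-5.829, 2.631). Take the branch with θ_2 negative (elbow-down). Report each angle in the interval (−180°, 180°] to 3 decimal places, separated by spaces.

-119.997 -135.003

cos θ_2 = (40.8994−7²−9²)/(2·7·9) = -0.7071; θ_2 = -135.0033° (elbow-down)
β = atan2(2.6310,-5.8290) = 155.7073°; ψ = atan2(-6.3636,0.6357) = -84.2955°
θ_1 = β − ψ = 240.0028°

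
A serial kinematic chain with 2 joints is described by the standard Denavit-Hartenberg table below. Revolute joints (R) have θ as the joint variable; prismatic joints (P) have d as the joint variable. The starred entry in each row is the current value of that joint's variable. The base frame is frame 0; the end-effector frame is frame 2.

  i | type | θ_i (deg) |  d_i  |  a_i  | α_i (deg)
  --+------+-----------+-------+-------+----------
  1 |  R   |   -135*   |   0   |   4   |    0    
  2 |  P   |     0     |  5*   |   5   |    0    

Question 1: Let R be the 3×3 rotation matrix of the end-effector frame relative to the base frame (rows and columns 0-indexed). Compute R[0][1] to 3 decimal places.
End-effector y-axis (col 1 of R) = (0.7071,-0.7071,0.0000)
R[0][1] = 0.7071

0.707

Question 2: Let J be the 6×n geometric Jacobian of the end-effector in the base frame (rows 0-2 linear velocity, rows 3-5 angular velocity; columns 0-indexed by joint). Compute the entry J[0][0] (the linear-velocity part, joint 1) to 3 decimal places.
6.364

axis z_0 = ẑ; lever o_n−o_0 = (-6.3640,-6.3640,5.0000)
cross product → J_v[:, 0] = (6.3640,-6.3640,0.0000)
J_ω[:, 0] = z_0
entry J[0][0] = 6.3640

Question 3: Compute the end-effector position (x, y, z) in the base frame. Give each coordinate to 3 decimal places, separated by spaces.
after link 1: o_1 = (-2.8284, -2.8284, 0.0000)
after link 2: o_2 = (-6.3640, -6.3640, 5.0000)

-6.364 -6.364 5.000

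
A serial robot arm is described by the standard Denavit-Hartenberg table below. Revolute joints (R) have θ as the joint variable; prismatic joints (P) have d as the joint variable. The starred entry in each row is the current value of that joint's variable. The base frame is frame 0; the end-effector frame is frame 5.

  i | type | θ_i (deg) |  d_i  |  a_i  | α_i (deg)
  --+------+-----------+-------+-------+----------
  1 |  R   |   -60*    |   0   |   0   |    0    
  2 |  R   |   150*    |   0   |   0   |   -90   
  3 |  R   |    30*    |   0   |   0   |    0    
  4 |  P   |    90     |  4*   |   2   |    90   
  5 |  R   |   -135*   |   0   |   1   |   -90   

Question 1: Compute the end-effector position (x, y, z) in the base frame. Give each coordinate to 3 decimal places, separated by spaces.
after link 1: o_1 = (0.0000, 0.0000, 0.0000)
after link 2: o_2 = (0.0000, 0.0000, 0.0000)
after link 3: o_3 = (0.0000, 0.0000, 0.0000)
after link 4: o_4 = (-4.0000, -1.0000, -1.7321)
after link 5: o_5 = (-3.2929, -0.6464, -1.1197)

-3.293 -0.646 -1.120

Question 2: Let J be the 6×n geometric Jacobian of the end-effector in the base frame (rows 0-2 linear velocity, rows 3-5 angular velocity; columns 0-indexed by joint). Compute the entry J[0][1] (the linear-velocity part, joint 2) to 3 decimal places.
axis z_1 = (0.0000,0.0000,1.0000); lever o_n−o_1 = (-3.2929,-0.6464,-1.1197)
cross product → J_v[:, 1] = (0.6464,-3.2929,0.0000)
J_ω[:, 1] = z_1
entry J[0][1] = 0.6464

0.646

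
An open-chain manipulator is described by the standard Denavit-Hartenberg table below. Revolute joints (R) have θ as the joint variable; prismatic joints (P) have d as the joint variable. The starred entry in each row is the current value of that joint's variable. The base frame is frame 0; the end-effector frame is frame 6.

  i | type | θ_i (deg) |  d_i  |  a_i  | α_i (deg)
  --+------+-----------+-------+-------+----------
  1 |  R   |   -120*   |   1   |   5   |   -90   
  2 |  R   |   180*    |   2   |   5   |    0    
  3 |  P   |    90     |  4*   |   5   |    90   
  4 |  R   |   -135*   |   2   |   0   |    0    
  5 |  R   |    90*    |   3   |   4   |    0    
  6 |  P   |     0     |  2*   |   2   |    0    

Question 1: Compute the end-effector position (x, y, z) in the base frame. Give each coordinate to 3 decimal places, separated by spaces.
5.022 5.183 10.243

after link 1: o_1 = (-2.5000, -4.3301, 1.0000)
after link 2: o_2 = (1.7321, -1.0000, 1.0000)
after link 3: o_3 = (5.1962, -3.0000, 6.0000)
after link 4: o_4 = (6.1962, -1.2679, 6.0000)
after link 5: o_5 = (5.2467, 2.7443, 8.8284)
after link 6: o_6 = (5.0219, 5.1835, 10.2426)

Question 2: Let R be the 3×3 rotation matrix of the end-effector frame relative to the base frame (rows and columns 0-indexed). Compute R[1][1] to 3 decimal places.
End-effector y-axis (col 1 of R) = (0.6124,-0.3536,0.7071)
R[1][1] = -0.3536

-0.354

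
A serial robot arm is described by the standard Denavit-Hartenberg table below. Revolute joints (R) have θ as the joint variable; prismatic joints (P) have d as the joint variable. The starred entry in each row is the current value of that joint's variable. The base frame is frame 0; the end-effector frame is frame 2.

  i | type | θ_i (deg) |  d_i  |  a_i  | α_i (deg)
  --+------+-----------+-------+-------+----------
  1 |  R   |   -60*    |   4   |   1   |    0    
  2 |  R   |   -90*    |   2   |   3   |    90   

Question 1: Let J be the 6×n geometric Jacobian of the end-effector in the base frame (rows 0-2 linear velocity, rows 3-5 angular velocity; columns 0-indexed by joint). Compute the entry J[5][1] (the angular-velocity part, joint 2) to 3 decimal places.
1.000

axis z_1 = (0.0000,0.0000,1.0000); lever o_n−o_1 = (-2.5981,-1.5000,2.0000)
cross product → J_v[:, 1] = (1.5000,-2.5981,0.0000)
J_ω[:, 1] = z_1
entry J[5][1] = 1.0000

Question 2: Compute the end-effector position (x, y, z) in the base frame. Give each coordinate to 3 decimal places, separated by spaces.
-2.098 -2.366 6.000

after link 1: o_1 = (0.5000, -0.8660, 4.0000)
after link 2: o_2 = (-2.0981, -2.3660, 6.0000)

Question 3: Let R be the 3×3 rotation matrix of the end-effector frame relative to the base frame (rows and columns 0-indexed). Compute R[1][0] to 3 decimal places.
End-effector x-axis (col 0 of R) = (-0.8660,-0.5000,0.0000)
R[1][0] = -0.5000

-0.500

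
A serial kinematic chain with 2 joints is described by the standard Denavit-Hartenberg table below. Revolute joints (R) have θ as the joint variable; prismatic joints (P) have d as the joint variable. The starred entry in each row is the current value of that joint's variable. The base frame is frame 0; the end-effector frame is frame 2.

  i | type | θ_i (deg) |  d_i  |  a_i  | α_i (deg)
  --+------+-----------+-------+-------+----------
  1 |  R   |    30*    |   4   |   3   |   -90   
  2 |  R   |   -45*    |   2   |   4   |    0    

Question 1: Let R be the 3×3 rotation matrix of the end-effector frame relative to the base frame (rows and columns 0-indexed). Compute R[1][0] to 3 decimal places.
End-effector x-axis (col 0 of R) = (0.6124,0.3536,0.7071)
R[1][0] = 0.3536

0.354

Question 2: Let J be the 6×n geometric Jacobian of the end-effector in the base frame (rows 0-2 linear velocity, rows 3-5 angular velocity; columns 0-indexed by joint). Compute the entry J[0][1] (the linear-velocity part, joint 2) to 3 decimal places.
2.449

axis z_1 = (-0.5000,0.8660,0.0000); lever o_n−o_1 = (1.4495,3.1463,2.8284)
cross product → J_v[:, 1] = (2.4495,1.4142,-2.8284)
J_ω[:, 1] = z_1
entry J[0][1] = 2.4495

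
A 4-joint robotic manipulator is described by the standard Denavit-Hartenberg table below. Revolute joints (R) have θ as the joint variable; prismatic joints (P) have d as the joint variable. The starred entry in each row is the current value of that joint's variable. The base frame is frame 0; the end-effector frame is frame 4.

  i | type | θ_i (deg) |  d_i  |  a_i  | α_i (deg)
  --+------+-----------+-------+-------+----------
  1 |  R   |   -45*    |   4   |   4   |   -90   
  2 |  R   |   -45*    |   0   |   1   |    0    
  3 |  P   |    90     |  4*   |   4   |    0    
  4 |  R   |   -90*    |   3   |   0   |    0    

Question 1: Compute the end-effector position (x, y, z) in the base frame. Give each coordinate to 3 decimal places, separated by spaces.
10.278 -0.379 1.879

after link 1: o_1 = (2.8284, -2.8284, 4.0000)
after link 2: o_2 = (3.3284, -3.3284, 4.7071)
after link 3: o_3 = (8.1569, -2.5000, 1.8787)
after link 4: o_4 = (10.2782, -0.3787, 1.8787)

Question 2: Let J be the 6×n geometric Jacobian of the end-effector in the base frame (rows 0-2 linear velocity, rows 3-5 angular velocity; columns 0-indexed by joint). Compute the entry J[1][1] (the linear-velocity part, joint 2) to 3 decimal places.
1.500

axis z_1 = (0.7071,0.7071,0.0000); lever o_n−o_1 = (7.4497,2.4497,-2.1213)
cross product → J_v[:, 1] = (-1.5000,1.5000,-3.5355)
J_ω[:, 1] = z_1
entry J[1][1] = 1.5000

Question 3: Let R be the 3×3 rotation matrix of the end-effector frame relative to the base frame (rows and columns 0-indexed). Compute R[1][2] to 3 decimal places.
End-effector z-axis (col 2 of R) = (0.7071,0.7071,0.0000)
R[1][2] = 0.7071

0.707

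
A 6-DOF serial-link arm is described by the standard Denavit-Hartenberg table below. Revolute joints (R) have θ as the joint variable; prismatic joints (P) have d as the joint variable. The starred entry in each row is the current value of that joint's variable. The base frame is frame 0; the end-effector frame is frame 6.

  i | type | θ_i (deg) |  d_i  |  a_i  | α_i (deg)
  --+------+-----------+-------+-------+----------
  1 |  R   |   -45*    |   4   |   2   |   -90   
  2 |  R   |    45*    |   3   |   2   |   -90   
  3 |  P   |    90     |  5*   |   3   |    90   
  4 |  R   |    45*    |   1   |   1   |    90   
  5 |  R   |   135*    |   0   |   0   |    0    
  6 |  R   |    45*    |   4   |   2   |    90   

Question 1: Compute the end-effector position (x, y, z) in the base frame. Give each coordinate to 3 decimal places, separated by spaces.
after link 1: o_1 = (1.4142, -1.4142, 4.0000)
after link 2: o_2 = (4.5355, -0.2929, 2.5858)
after link 3: o_3 = (-0.0858, 0.0858, -0.9497)
after link 4: o_4 = (-0.4393, -0.5607, -2.1569)
after link 5: o_5 = (-0.4393, -0.5607, -2.1569)
after link 6: o_6 = (0.6820, -3.6820, 0.8431)

0.682 -3.682 0.843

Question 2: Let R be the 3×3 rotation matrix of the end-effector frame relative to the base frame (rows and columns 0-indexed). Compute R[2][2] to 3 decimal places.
End-effector z-axis (col 2 of R) = (0.5000,-0.5000,-0.7071)
R[2][2] = -0.7071

-0.707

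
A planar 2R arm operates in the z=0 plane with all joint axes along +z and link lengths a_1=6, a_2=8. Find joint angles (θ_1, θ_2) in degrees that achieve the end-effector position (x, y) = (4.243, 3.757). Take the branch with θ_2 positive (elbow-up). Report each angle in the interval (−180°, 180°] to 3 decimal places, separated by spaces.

cos θ_2 = (32.1181−6²−8²)/(2·6·8) = -0.7071; θ_2 = 134.9997° (elbow-up)
β = atan2(3.7570,4.2430) = 41.5236°; ψ = atan2(5.6569,0.3432) = 86.5284°
θ_1 = β − ψ = -45.0049°

-45.005 135.000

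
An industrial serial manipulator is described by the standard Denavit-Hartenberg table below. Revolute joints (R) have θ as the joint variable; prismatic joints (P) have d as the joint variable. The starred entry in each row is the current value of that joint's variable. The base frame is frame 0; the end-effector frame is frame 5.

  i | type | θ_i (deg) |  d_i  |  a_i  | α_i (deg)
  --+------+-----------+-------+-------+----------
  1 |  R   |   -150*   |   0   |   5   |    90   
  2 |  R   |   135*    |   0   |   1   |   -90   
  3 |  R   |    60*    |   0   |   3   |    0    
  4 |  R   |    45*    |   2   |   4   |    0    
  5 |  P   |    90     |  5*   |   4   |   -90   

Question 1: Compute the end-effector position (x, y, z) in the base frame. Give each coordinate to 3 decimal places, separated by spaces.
1.201 -5.573 -6.646

after link 1: o_1 = (-4.3301, -2.5000, 0.0000)
after link 2: o_2 = (-3.7178, -2.1464, 0.7071)
after link 3: o_3 = (-1.5002, -3.8661, 1.7678)
after link 4: o_4 = (1.0225, -6.8711, -0.3785)
after link 5: o_5 = (1.2007, -5.5728, -6.6461)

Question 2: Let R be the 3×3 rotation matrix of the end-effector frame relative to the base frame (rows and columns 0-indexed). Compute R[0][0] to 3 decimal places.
End-effector x-axis (col 0 of R) = (-0.7209,-0.1174,-0.6830)
R[0][0] = -0.7209

-0.721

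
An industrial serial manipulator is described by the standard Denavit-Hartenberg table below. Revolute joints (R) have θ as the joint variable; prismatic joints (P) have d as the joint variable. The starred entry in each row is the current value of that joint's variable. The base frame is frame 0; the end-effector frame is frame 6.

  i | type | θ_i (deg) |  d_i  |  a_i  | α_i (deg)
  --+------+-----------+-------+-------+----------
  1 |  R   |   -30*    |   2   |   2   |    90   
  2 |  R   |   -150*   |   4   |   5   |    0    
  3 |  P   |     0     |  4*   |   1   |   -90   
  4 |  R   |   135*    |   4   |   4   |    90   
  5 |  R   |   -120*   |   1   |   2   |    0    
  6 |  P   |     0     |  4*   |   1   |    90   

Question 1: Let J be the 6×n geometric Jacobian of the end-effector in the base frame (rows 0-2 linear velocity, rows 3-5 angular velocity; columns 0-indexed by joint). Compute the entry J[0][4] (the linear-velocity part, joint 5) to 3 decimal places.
axis z_4 = (-0.1768,0.9186,-0.3536); lever o_n−o_4 = (-3.3347,4.7830,-0.0481)
cross product → J_v[:, 4] = (1.6469,1.1705,2.2176)
J_ω[:, 4] = z_4
entry J[0][4] = 1.6469

1.647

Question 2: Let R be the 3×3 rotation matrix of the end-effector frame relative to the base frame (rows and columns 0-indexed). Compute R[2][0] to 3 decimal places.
0.573

End-effector x-axis (col 0 of R) = (-0.8169,0.0634,0.5732)
R[2][0] = 0.5732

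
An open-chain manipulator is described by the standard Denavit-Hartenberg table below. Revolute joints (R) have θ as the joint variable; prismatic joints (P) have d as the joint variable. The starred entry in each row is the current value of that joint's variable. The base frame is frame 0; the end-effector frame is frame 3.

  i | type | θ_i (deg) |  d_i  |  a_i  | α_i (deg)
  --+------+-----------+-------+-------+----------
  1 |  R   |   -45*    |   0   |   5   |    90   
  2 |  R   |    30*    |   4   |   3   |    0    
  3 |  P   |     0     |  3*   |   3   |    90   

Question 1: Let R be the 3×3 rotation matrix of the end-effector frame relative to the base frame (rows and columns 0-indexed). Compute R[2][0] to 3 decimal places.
0.500

End-effector x-axis (col 0 of R) = (0.6124,-0.6124,0.5000)
R[2][0] = 0.5000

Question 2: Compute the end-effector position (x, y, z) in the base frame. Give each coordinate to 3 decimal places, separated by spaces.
after link 1: o_1 = (3.5355, -3.5355, 0.0000)
after link 2: o_2 = (2.5442, -8.2011, 1.5000)
after link 3: o_3 = (2.2600, -12.1595, 3.0000)

2.260 -12.160 3.000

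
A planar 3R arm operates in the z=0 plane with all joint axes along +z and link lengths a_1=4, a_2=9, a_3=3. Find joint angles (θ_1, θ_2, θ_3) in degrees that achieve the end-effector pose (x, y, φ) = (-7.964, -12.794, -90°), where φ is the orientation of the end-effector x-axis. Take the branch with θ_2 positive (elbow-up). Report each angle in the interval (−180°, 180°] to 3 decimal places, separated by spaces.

-150.007 30.010 29.997

wrist centre = target − a_3·(cos φ, sin φ) = (-7.9640, -9.7940)
cos θ_2 = (159.3477−4²−9²)/(2·4·9) = 0.8659; θ_2 = 30.0097° (elbow-up)
β = atan2(-9.7940,-7.9640) = -129.1163°; ψ = atan2(4.5013,11.7935) = 20.8908°
θ_1 = β − ψ = -150.0071°
θ_3 = φ − θ_1 − θ_2 = 29.9974° (wrapped to (-180°,180°])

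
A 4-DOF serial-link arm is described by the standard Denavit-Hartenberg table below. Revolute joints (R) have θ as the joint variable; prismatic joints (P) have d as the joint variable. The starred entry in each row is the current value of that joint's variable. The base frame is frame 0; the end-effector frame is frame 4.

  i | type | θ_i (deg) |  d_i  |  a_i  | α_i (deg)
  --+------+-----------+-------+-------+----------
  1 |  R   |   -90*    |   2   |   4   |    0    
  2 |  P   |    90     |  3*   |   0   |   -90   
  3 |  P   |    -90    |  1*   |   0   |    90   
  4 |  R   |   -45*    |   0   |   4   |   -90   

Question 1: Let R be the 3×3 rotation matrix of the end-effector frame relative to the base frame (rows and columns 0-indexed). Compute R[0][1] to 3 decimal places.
1.000

End-effector y-axis (col 1 of R) = (1.0000,-0.0000,-0.0000)
R[0][1] = 1.0000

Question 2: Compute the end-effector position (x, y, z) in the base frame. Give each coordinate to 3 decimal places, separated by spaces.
0.000 -5.828 7.828

after link 1: o_1 = (0.0000, -4.0000, 2.0000)
after link 2: o_2 = (0.0000, -4.0000, 5.0000)
after link 3: o_3 = (0.0000, -3.0000, 5.0000)
after link 4: o_4 = (0.0000, -5.8284, 7.8284)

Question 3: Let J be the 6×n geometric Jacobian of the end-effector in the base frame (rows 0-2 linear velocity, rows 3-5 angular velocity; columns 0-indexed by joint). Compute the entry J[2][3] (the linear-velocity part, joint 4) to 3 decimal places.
2.828

axis z_3 = (-1.0000,0.0000,0.0000); lever o_n−o_3 = (0.0000,-2.8284,2.8284)
cross product → J_v[:, 3] = (0.0000,2.8284,2.8284)
J_ω[:, 3] = z_3
entry J[2][3] = 2.8284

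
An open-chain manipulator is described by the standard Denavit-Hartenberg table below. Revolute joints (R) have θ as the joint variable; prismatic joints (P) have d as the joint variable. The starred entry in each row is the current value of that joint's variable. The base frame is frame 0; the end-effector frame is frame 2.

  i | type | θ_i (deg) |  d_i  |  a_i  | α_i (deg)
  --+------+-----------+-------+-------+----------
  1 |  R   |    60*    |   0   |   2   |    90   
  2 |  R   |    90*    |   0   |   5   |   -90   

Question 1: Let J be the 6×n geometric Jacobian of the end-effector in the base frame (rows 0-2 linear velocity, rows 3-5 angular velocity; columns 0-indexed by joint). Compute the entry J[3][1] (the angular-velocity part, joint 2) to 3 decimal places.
0.866

axis z_1 = (0.8660,-0.5000,0.0000); lever o_n−o_1 = (-0.0000,0.0000,5.0000)
cross product → J_v[:, 1] = (-2.5000,-4.3301,0.0000)
J_ω[:, 1] = z_1
entry J[3][1] = 0.8660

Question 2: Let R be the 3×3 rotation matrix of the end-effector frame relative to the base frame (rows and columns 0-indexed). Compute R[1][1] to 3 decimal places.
End-effector y-axis (col 1 of R) = (-0.8660,0.5000,-0.0000)
R[1][1] = 0.5000

0.500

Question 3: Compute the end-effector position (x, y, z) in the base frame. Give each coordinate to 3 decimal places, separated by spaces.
after link 1: o_1 = (1.0000, 1.7321, 0.0000)
after link 2: o_2 = (1.0000, 1.7321, 5.0000)

1.000 1.732 5.000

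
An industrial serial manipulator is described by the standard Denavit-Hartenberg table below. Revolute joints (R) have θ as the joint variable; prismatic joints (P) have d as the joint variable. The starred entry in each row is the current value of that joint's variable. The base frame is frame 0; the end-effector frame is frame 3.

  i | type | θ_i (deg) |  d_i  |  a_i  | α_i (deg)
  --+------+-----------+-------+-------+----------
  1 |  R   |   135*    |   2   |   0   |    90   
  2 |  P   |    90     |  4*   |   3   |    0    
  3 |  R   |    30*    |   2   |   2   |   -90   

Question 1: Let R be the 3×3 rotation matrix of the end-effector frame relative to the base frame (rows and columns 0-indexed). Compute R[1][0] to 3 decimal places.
End-effector x-axis (col 0 of R) = (0.3536,-0.3536,0.8660)
R[1][0] = -0.3536

-0.354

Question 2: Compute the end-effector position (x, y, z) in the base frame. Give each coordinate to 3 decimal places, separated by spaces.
4.950 3.536 6.732

after link 1: o_1 = (0.0000, 0.0000, 2.0000)
after link 2: o_2 = (2.8284, 2.8284, 5.0000)
after link 3: o_3 = (4.9497, 3.5355, 6.7321)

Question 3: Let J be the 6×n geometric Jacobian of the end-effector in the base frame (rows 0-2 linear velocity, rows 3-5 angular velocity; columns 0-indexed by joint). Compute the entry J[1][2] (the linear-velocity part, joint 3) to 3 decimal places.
axis z_2 = (0.7071,0.7071,0.0000); lever o_n−o_2 = (2.1213,0.7071,1.7321)
cross product → J_v[:, 2] = (1.2247,-1.2247,-1.0000)
J_ω[:, 2] = z_2
entry J[1][2] = -1.2247

-1.225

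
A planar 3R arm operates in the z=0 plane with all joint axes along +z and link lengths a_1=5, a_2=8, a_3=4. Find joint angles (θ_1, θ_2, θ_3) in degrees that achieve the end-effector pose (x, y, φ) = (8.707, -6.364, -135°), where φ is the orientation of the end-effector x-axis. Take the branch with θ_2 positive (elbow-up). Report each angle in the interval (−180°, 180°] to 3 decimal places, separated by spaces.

-45.002 45.002 -135.000

wrist centre = target − a_3·(cos φ, sin φ) = (11.5354, -3.5356)
cos θ_2 = (145.5664−5²−8²)/(2·5·8) = 0.7071; θ_2 = 45.0022° (elbow-up)
β = atan2(-3.5356,11.5354) = -17.0401°; ψ = atan2(5.6571,10.6566) = 27.9616°
θ_1 = β − ψ = -45.0017°
θ_3 = φ − θ_1 − θ_2 = -135.0005° (wrapped to (-180°,180°])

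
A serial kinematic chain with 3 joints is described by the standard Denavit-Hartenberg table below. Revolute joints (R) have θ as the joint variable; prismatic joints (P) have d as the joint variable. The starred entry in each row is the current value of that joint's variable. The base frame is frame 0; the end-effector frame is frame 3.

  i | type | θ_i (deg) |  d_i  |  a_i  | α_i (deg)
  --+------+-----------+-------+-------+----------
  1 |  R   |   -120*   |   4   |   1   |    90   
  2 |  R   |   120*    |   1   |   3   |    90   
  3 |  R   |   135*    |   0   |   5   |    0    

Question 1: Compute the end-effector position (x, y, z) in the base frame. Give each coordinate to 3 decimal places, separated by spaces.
after link 1: o_1 = (-0.5000, -0.8660, 4.0000)
after link 2: o_2 = (-0.6160, 0.9330, 6.5981)
after link 3: o_3 = (-4.5618, 1.1698, 3.5362)

-4.562 1.170 3.536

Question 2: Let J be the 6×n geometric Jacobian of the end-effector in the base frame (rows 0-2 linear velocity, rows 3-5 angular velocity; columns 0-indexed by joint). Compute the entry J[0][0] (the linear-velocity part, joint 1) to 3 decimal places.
-1.170

axis z_0 = ẑ; lever o_n−o_0 = (-4.5618,1.1698,3.5362)
cross product → J_v[:, 0] = (-1.1698,-4.5618,0.0000)
J_ω[:, 0] = z_0
entry J[0][0] = -1.1698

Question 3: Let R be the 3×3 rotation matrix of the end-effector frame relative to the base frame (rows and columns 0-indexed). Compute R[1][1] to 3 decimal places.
End-effector y-axis (col 1 of R) = (0.4356,-0.6597,-0.6124)
R[1][1] = -0.6597

-0.660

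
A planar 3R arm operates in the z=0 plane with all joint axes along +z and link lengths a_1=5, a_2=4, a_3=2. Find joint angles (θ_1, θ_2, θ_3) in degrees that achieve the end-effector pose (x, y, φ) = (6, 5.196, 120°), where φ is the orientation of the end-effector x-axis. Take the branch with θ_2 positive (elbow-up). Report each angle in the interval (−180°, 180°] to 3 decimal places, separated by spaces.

-0.002 60.002 60.000

wrist centre = target − a_3·(cos φ, sin φ) = (7.0000, 3.4639)
cos θ_2 = (60.9989−5²−4²)/(2·5·4) = 0.5000; θ_2 = 60.0017° (elbow-up)
β = atan2(3.4639,7.0000) = 26.3285°; ψ = atan2(3.4642,6.9999) = 26.3302°
θ_1 = β − ψ = -0.0017°
θ_3 = φ − θ_1 − θ_2 = 60.0000° (wrapped to (-180°,180°])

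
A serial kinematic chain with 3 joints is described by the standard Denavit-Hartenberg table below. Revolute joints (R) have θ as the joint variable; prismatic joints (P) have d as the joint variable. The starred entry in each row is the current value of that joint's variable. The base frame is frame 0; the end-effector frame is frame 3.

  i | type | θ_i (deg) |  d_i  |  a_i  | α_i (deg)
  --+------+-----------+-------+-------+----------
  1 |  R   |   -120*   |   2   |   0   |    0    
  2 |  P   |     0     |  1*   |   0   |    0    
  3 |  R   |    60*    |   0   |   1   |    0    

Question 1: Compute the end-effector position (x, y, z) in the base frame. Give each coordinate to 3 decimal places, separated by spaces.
after link 1: o_1 = (0.0000, 0.0000, 2.0000)
after link 2: o_2 = (0.0000, 0.0000, 3.0000)
after link 3: o_3 = (0.5000, -0.8660, 3.0000)

0.500 -0.866 3.000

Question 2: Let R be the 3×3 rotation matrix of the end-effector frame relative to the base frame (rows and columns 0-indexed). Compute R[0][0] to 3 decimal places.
0.500

End-effector x-axis (col 0 of R) = (0.5000,-0.8660,0.0000)
R[0][0] = 0.5000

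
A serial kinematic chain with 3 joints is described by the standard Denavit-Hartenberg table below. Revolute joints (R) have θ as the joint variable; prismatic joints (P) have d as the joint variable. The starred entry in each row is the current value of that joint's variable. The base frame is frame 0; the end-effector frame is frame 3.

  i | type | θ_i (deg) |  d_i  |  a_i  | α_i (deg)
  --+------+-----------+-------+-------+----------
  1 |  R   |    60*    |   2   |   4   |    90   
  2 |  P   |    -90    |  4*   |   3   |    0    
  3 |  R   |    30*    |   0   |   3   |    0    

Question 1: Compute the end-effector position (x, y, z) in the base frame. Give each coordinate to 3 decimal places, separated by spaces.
6.214 2.763 -3.598

after link 1: o_1 = (2.0000, 3.4641, 2.0000)
after link 2: o_2 = (5.4641, 1.4641, -1.0000)
after link 3: o_3 = (6.2141, 2.7631, -3.5981)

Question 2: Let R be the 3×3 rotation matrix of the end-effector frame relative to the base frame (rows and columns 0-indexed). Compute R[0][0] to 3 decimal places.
0.250

End-effector x-axis (col 0 of R) = (0.2500,0.4330,-0.8660)
R[0][0] = 0.2500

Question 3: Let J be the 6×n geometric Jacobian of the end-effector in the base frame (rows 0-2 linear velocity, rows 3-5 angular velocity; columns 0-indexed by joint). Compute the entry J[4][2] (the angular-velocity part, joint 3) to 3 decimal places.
axis z_2 = (0.8660,-0.5000,0.0000); lever o_n−o_2 = (0.7500,1.2990,-2.5981)
cross product → J_v[:, 2] = (1.2990,2.2500,1.5000)
J_ω[:, 2] = z_2
entry J[4][2] = -0.5000

-0.500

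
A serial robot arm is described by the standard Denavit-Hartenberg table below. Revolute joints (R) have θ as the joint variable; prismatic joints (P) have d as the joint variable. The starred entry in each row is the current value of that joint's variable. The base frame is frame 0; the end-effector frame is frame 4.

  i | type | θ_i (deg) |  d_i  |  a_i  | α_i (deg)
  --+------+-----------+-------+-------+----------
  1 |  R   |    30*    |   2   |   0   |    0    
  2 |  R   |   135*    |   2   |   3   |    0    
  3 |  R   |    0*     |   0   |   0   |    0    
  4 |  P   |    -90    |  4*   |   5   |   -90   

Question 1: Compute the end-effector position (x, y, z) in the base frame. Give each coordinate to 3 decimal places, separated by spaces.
-1.604 5.606 8.000

after link 1: o_1 = (0.0000, 0.0000, 2.0000)
after link 2: o_2 = (-2.8978, 0.7765, 4.0000)
after link 3: o_3 = (-2.8978, 0.7765, 4.0000)
after link 4: o_4 = (-1.6037, 5.6061, 8.0000)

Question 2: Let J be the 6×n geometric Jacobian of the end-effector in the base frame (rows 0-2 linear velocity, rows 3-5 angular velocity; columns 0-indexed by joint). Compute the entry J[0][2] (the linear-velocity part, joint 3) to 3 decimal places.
-4.830

axis z_2 = (0.0000,0.0000,1.0000); lever o_n−o_2 = (1.2941,4.8296,4.0000)
cross product → J_v[:, 2] = (-4.8296,1.2941,0.0000)
J_ω[:, 2] = z_2
entry J[0][2] = -4.8296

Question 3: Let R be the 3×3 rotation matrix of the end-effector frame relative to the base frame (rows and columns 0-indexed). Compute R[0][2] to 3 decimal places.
End-effector z-axis (col 2 of R) = (-0.9659,0.2588,0.0000)
R[0][2] = -0.9659

-0.966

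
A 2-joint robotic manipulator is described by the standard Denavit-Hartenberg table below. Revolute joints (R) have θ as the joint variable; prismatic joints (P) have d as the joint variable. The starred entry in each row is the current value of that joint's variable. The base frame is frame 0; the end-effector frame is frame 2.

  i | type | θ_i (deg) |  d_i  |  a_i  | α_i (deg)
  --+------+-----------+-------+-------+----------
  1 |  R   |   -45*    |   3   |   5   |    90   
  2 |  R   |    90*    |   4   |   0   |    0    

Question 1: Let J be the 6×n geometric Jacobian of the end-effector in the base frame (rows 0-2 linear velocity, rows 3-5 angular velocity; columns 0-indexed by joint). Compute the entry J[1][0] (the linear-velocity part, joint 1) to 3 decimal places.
axis z_0 = ẑ; lever o_n−o_0 = (0.7071,-6.3640,3.0000)
cross product → J_v[:, 0] = (6.3640,0.7071,-0.0000)
J_ω[:, 0] = z_0
entry J[1][0] = 0.7071

0.707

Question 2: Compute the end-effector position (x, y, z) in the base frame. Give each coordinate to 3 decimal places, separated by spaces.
after link 1: o_1 = (3.5355, -3.5355, 3.0000)
after link 2: o_2 = (0.7071, -6.3640, 3.0000)

0.707 -6.364 3.000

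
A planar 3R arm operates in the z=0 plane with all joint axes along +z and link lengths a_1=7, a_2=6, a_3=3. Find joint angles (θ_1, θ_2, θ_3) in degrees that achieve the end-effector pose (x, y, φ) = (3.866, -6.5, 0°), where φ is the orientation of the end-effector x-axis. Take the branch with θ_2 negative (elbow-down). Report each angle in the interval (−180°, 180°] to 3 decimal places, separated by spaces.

-30.000 -120.000 150.000

wrist centre = target − a_3·(cos φ, sin φ) = (0.8660, -6.5000)
cos θ_2 = (43.0000−7²−6²)/(2·7·6) = -0.5000; θ_2 = -120.0000° (elbow-down)
β = atan2(-6.5000,0.8660) = -82.4111°; ψ = atan2(-5.1962,4.0000) = -52.4109°
θ_1 = β − ψ = -30.0002°
θ_3 = φ − θ_1 − θ_2 = 150.0002° (wrapped to (-180°,180°])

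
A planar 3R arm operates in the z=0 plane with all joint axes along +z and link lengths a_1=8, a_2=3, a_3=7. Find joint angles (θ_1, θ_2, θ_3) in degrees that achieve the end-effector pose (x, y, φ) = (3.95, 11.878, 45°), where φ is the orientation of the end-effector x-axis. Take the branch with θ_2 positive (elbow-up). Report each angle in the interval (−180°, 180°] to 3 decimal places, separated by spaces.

76.424 120.000 -151.424

wrist centre = target − a_3·(cos φ, sin φ) = (-0.9997, 6.9283)
cos θ_2 = (49.0002−8²−3²)/(2·8·3) = -0.5000; θ_2 = 119.9998° (elbow-up)
β = atan2(6.9283,-0.9997) = 98.2111°; ψ = atan2(2.5981,6.5000) = 21.7868°
θ_1 = β − ψ = 76.4243°
θ_3 = φ − θ_1 − θ_2 = -151.4241° (wrapped to (-180°,180°])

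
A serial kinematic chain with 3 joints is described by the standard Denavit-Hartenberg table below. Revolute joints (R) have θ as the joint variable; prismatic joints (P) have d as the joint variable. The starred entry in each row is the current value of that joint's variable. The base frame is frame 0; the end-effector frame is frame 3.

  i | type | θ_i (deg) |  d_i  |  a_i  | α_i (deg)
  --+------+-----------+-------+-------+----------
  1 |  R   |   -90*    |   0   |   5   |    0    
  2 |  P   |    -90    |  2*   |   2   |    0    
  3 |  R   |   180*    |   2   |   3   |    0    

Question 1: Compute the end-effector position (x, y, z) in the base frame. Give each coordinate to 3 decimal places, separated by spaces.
after link 1: o_1 = (0.0000, -5.0000, 0.0000)
after link 2: o_2 = (-2.0000, -5.0000, 2.0000)
after link 3: o_3 = (1.0000, -5.0000, 4.0000)

1.000 -5.000 4.000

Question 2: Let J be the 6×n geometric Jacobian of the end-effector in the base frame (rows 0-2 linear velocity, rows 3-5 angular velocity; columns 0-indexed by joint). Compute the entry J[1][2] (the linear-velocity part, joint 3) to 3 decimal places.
axis z_2 = (0.0000,0.0000,1.0000); lever o_n−o_2 = (3.0000,0.0000,2.0000)
cross product → J_v[:, 2] = (0.0000,3.0000,0.0000)
J_ω[:, 2] = z_2
entry J[1][2] = 3.0000

3.000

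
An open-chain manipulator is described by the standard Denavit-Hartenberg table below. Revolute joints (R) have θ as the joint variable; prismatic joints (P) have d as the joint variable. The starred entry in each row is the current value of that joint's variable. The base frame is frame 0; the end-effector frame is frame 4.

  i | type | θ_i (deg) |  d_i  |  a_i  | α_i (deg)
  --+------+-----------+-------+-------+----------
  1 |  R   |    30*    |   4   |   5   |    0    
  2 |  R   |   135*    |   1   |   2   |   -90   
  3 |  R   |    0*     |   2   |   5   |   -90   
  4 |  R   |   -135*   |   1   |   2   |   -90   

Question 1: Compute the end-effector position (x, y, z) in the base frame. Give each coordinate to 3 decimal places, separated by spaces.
-1.949 0.648 4.000

after link 1: o_1 = (4.3301, 2.5000, 4.0000)
after link 2: o_2 = (2.3983, 3.0176, 5.0000)
after link 3: o_3 = (-2.9490, 2.3799, 5.0000)
after link 4: o_4 = (-1.9490, 0.6478, 4.0000)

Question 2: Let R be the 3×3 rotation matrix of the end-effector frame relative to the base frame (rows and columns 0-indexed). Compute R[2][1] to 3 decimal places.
1.000

End-effector y-axis (col 1 of R) = (-0.0000,0.0000,1.0000)
R[2][1] = 1.0000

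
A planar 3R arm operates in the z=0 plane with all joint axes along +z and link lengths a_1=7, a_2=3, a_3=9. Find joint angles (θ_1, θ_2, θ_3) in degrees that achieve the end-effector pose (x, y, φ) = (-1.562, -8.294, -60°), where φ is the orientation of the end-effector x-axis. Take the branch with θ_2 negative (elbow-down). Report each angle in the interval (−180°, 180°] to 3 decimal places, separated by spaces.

-150.002 -120.004 -149.994

wrist centre = target − a_3·(cos φ, sin φ) = (-6.0620, -0.4998)
cos θ_2 = (36.9976−7²−3²)/(2·7·3) = -0.5001; θ_2 = -120.0038° (elbow-down)
β = atan2(-0.4998,-6.0620) = -175.2870°; ψ = atan2(-2.5980,5.4998) = -25.2848°
θ_1 = β − ψ = -150.0022°
θ_3 = φ − θ_1 − θ_2 = -149.9941° (wrapped to (-180°,180°])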